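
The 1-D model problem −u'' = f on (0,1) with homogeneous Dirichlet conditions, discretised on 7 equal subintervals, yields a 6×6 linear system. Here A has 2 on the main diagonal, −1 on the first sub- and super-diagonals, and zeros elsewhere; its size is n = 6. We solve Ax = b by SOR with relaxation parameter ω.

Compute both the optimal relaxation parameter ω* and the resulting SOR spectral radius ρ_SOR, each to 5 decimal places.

spectrum of D⁻¹(L+U) = {cos(kπ/7) : 1≤k≤6}; ρ_J = cos(π/7) = 0.90097.
1 − cos²(π/7) = sin²(π/7) ⇒ √(1−ρ_J²) = sin(π/7) = 0.433884.
ω* = 2/(1+0.433884) = 1.39481
At ω = 1.39481 every |λ(B_ω)| = ω−1, so ρ_SOR = 0.39481.

ω* = 1.39481, ρ_SOR = 0.39481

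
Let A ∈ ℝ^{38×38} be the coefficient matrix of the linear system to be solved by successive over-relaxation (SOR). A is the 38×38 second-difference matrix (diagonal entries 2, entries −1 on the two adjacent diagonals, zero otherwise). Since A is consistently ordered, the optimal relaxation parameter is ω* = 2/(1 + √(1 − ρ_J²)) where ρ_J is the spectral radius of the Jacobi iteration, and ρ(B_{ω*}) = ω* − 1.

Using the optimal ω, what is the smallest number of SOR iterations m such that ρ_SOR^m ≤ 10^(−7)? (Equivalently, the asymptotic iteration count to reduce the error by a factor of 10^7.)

[ρ_J] n=38: ρ(B_J) = cos(π/(n+1)) = cos(π/39) = 0.9967573.
root = sin(π/39) = 0.0804666  (since 1−cos² = sin²).
ω* = 2 / (1 + 0.0804666) = 2 / 1.0804666 ≈ 1.8510521.
and ρ(B_{ω*}) = 1.8510521 − 1 = 0.8510521.
m ≥ 7·ln10 / (−ln 0.8510521) = 99.937; smallest integer m = 100.

m = 100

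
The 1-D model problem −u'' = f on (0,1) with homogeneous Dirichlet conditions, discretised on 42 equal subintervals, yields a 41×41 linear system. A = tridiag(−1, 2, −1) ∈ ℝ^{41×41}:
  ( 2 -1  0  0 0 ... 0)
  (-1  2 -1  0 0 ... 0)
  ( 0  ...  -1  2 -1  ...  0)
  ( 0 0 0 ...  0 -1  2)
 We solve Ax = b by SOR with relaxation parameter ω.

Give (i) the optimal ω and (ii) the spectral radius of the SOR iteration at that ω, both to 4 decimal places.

n=41: λ(B_J) = 1 − λ(A)/2 = cos(kπ/42); k=1 gives ρ_J = 0.9972.
root = sin(π/42) = 0.07473  (since 1−cos² = sin²).
ω* = 2 / (1 + 0.07473) = 2 / 1.07473 ≈ 1.8609.
ρ_SOR = ω* − 1 = 1.8609 − 1 = 0.8609.

ω* = 1.8609, ρ_SOR = 0.8609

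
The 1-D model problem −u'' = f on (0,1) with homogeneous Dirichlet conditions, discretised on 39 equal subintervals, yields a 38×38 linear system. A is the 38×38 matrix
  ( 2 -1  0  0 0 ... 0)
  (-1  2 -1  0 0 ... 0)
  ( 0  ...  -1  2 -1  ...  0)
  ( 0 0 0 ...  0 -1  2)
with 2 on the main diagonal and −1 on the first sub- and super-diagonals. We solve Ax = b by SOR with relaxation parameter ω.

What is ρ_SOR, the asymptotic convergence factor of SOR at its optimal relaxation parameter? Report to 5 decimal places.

ρ_J = max_k |cos(kπ/39)| = cos(π/39) = 0.99676
1 − cos²(π/39) = sin²(π/39) ⇒ √(1−ρ_J²) = sin(π/39) = 0.080467.
ω* = 2 / (1 + 0.080467) = 2 / 1.080467 ≈ 1.85105.
ρ_SOR = ω* − 1 ≈ 0.85105.

ρ_SOR = 0.85105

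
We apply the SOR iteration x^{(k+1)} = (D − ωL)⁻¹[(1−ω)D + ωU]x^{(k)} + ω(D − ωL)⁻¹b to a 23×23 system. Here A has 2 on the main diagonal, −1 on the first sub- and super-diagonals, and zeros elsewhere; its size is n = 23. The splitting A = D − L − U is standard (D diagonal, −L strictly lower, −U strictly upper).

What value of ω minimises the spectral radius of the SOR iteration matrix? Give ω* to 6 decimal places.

ω* = 1.769088

n=23: λ(B_J) = 1 − λ(A)/2 = cos(kπ/24); k=1 gives ρ_J = 0.991445.
√(1−ρ_J²) simplifies to sin(π/24) = 0.1305262.
ω* = 2/(1+0.1305262) = 1.769088
and ρ(B_{ω*}) = 1.769088 − 1 = 0.769088.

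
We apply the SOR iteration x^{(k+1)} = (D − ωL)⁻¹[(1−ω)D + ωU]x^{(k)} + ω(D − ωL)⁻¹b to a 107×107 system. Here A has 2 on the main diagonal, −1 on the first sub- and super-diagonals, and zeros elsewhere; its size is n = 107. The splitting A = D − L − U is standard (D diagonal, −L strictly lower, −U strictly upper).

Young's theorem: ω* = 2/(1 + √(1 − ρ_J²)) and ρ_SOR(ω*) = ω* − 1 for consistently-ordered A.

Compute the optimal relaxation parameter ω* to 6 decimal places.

[ρ_J] n=107: ρ(B_J) = cos(π/(n+1)) = cos(π/108) = 0.999577.
√(1−ρ_J²) simplifies to sin(π/108) = 0.0290847.
Young: ω* = 2/(1+√(1−ρ_J²)) = 2/(1+0.0290847) = 2/1.0290847 = 1.943475.
At ω = 1.943475 every |λ(B_ω)| = ω−1, so ρ_SOR = 0.943475.

ω* = 1.943475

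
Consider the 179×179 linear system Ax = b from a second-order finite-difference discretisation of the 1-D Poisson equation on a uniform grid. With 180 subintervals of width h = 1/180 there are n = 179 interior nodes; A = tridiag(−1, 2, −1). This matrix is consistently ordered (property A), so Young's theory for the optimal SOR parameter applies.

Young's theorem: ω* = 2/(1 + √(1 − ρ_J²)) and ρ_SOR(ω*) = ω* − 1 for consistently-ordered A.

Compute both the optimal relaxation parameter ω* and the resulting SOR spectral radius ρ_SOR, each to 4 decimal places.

ω* = 1.9657, ρ_SOR = 0.9657

½·tridiag(1,0,1) at n=179: λ_k = cos(kπ/180); max |λ| at k=1 ⇒ ρ_J = cos(π/180) ≈ 0.9998.
√(1−ρ_J²) simplifies to sin(π/180) = 0.01745.
ω* = 2/(1+0.01745) = 1.9657
ρ_SOR = ω* − 1 = 1.9657 − 1 = 0.9657.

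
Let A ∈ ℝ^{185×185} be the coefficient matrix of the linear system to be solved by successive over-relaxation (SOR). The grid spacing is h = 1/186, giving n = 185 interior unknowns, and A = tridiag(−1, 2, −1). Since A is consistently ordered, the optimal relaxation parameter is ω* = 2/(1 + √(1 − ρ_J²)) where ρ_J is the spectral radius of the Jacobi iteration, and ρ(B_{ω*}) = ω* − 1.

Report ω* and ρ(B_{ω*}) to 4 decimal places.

B_J for the 185×185 system has eigenvalues cos(kπ/186); ρ_J = cos(π/186) = 0.9999.
√(1 − cos²(π/186)) = sin(π/186) ≈ 0.01689.
[ω*] 2 ÷ (1 + 0.01689) = 2 ÷ 1.01689 = 1.9668.
[ρ_SOR] ω* − 1 = 0.9668.

ω* = 1.9668, ρ_SOR = 0.9668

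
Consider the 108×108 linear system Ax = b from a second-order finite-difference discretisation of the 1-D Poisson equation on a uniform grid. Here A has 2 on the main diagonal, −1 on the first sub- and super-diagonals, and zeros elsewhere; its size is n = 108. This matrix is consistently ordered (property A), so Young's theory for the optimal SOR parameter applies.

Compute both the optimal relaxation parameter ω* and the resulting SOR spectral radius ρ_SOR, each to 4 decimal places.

ω* = 1.9440, ρ_SOR = 0.9440

B_J for the 108×108 system has eigenvalues cos(kπ/109); ρ_J = cos(π/109) = 0.9996.
1 − cos²(π/109) = sin²(π/109) ⇒ √(1−ρ_J²) = sin(π/109) = 0.02882.
Young: ω* = 2/(1+√(1−ρ_J²)) = 2/(1+0.02882) = 2/1.02882 = 1.9440.
ρ_SOR = ω* − 1 ≈ 0.9440.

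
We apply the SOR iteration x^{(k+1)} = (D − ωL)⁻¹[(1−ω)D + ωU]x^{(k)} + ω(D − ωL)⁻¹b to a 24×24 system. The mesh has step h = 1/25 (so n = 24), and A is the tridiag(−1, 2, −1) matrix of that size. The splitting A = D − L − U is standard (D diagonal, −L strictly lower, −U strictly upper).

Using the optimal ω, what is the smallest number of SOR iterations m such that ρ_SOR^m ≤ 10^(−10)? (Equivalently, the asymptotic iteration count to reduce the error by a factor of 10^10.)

m = 92

spectrum of D⁻¹(L+U) = {cos(kπ/25) : 1≤k≤24}; ρ_J = cos(π/25) = 0.9921147.
1 − cos²(π/25) = sin²(π/25) ⇒ √(1−ρ_J²) = sin(π/25) = 0.1253332.
So ω* = 2/1.1253332 = 1.7772514 (Young).
Hence ρ(B_{ω*}) = 1.7772514 − 1 = 0.7772514.
Need (0.7772514)^m ≤ 10^(−10): m ≥ 10·ln10/|ln 0.7772514| = 23.0259/0.251991 = 91.376 ⇒ m = 92.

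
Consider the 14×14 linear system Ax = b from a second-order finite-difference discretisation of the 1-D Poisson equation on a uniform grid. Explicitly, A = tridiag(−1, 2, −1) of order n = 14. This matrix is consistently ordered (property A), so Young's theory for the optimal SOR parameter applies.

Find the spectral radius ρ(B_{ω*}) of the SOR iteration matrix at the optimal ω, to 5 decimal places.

ρ_SOR = 0.65575

spectrum of D⁻¹(L+U) = {cos(kπ/15) : 1≤k≤14}; ρ_J = cos(π/15) = 0.97815.
1 − cos²(π/15) = sin²(π/15) ⇒ √(1−ρ_J²) = sin(π/15) = 0.207912.
[ω*] 2 ÷ (1 + 0.207912) = 2 ÷ 1.207912 = 1.65575.
Hence ρ(B_{ω*}) = 1.65575 − 1 = 0.65575.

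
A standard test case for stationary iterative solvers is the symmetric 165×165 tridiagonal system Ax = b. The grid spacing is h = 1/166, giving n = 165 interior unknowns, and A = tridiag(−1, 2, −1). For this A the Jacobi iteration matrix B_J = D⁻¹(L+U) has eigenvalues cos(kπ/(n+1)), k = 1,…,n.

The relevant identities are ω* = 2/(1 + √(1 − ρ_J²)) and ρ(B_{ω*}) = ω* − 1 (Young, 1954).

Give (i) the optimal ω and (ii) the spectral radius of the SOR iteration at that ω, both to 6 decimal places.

spectrum of D⁻¹(L+U) = {cos(kπ/166) : 1≤k≤165}; ρ_J = cos(π/166) = 0.999821.
root = sin(π/166) = 0.0189241  (since 1−cos² = sin²).
Then 2/(1+√(1−ρ_J²)) = 2/(1+0.0189241); ω* = 2/1.0189241 = 1.962855.
ρ_SOR = ω* − 1 = 1.962855 − 1 = 0.962855.

ω* = 1.962855, ρ_SOR = 0.962855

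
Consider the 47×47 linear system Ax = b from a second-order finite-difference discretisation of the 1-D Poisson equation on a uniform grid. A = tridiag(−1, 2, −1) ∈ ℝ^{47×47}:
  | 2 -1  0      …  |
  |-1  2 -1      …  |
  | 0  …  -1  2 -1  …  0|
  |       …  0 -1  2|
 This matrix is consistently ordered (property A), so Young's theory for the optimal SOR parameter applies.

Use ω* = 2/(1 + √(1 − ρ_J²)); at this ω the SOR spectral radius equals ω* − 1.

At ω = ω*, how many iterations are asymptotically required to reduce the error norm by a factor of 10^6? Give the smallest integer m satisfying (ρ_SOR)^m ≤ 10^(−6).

½·tridiag(1,0,1) at n=47: λ_k = cos(kπ/48); max |λ| at k=1 ⇒ ρ_J = cos(π/48) ≈ 0.9978589.
1 − cos²(π/48) = sin²(π/48) ⇒ √(1−ρ_J²) = sin(π/48) = 0.0654031.
ω* = 2 / (1 + 0.0654031) = 2 / 1.0654031 ≈ 1.8772237.
ρ_SOR = ω* − 1 ≈ 0.8772237.
ρ_SOR^m ≤ 10^(−6) ⇔ m ≥ 6·ln10/(−ln 0.8772237) = 13.8155/0.130993 = 105.467; m = ⌈105.467⌉ = 106.

m = 106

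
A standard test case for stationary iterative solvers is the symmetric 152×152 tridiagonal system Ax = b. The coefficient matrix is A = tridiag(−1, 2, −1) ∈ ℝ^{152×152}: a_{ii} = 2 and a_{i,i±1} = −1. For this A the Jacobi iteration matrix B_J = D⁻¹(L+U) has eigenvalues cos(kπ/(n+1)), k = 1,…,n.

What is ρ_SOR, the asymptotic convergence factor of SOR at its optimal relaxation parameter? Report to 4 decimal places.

½·tridiag(1,0,1) at n=152: λ_k = cos(kπ/153); max |λ| at k=1 ⇒ ρ_J = cos(π/153) ≈ 0.9998.
root = sin(π/153) = 0.02053  (since 1−cos² = sin²).
ω* = 2 / (1 + 0.02053) = 2 / 1.02053 ≈ 1.9598.
ρ(B_{ω*}) = ω*−1 = 0.9598

ρ_SOR = 0.9598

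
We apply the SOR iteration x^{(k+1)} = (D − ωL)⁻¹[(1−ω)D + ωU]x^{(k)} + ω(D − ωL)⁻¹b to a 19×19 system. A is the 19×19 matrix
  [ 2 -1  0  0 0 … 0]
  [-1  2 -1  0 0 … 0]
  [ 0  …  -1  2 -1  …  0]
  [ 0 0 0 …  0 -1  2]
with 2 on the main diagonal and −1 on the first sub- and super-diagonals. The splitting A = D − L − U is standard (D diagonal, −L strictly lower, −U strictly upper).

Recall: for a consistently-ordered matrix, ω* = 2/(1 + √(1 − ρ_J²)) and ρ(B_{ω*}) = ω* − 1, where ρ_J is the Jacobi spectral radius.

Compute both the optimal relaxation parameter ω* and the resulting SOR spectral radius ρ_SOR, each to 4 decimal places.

[ρ_J] n=19: ρ(B_J) = cos(π/(n+1)) = cos(π/20) = 0.9877.
√(1 − cos²(π/20)) = sin(π/20) ≈ 0.15643.
Young: ω* = 2/(1+√(1−ρ_J²)) = 2/(1+0.15643) = 2/1.15643 = 1.7295.
Hence ρ(B_{ω*}) = 1.7295 − 1 = 0.7295.

ω* = 1.7295, ρ_SOR = 0.7295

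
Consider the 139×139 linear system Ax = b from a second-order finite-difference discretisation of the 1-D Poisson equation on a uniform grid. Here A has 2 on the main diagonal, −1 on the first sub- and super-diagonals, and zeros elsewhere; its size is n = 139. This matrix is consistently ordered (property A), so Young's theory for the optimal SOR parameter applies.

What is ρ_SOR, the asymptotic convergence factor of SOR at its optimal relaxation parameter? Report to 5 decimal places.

ρ_SOR = 0.95611

½·tridiag(1,0,1) at n=139: λ_k = cos(kπ/140); max |λ| at k=1 ⇒ ρ_J = cos(π/140) ≈ 0.99975.
root = sin(π/140) = 0.022438  (since 1−cos² = sin²).
Then 2/(1+√(1−ρ_J²)) = 2/(1+0.022438); ω* = 2/1.022438 = 1.95611.
ρ_SOR = ω* − 1 ≈ 0.95611.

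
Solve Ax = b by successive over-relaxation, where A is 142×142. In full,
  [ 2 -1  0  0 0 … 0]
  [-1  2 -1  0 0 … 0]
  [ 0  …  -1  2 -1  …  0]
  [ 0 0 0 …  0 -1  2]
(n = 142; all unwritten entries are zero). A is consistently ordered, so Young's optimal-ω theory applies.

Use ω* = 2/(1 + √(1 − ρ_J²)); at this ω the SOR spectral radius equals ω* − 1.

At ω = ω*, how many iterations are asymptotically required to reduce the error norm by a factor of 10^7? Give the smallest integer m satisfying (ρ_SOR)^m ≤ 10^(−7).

m = 367

spectrum of D⁻¹(L+U) = {cos(kπ/143) : 1≤k≤142}; ρ_J = cos(π/143) = 0.9997587.
√(1 − cos²(π/143)) = sin(π/143) ≈ 0.0219674.
Young: ω* = 2/(1+√(1−ρ_J²)) = 2/(1+0.0219674) = 2/1.0219674 = 1.9570096.
Hence ρ(B_{ω*}) = 1.9570096 − 1 = 0.9570096.
ρ_SOR^m ≤ 10^(−7) ⇔ m ≥ 7·ln10/(−ln 0.9570096) = 16.1181/0.0439419 = 366.805; m = ⌈366.805⌉ = 367.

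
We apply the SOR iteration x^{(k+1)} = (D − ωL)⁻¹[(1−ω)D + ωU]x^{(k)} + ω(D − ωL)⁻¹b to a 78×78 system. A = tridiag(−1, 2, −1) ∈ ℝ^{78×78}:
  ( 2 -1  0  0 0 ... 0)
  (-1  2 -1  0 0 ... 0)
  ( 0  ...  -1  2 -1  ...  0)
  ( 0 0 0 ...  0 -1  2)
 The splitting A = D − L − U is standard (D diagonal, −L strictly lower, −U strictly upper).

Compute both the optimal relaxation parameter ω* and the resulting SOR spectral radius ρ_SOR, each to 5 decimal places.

With n=78, ρ(Jacobi) = cos(π/79) = 0.99921.
√(1−ρ_J²) = |sin(π/79)| = 0.039757
[ω*] 2 ÷ (1 + 0.039757) = 2 ÷ 1.039757 = 1.92353.
[ρ_SOR] ω* − 1 = 0.92353.

ω* = 1.92353, ρ_SOR = 0.92353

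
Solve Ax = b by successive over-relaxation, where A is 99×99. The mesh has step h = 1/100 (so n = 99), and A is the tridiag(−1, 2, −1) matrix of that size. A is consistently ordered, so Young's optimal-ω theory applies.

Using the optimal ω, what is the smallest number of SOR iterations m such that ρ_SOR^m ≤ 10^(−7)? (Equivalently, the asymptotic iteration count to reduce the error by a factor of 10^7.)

n=99: λ(B_J) = 1 − λ(A)/2 = cos(kπ/100); k=1 gives ρ_J = 0.9995066.
√(1 − cos²(π/100)) = sin(π/100) ≈ 0.0314108.
ω* = 2/(1 + 0.0314108) = 2/1.0314108 = 1.9390916.
At ω = 1.9390916 every |λ(B_ω)| = ω−1, so ρ_SOR = 0.9390916.
ρ_SOR^m ≤ 10^(−7) ⇔ m ≥ 7·ln10/(−ln 0.9390916) = 16.1181/0.0628423 = 256.485; m = ⌈256.485⌉ = 257.

m = 257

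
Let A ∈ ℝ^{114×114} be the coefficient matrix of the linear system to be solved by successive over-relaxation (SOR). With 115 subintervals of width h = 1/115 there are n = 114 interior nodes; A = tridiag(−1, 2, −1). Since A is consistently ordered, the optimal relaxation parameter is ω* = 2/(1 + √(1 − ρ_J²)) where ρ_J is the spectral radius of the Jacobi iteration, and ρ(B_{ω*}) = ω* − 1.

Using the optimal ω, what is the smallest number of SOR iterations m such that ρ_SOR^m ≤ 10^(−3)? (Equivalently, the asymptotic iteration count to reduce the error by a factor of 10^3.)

m = 127

spectrum of D⁻¹(L+U) = {cos(kπ/115) : 1≤k≤114}; ρ_J = cos(π/115) = 0.9996269.
√(1 − cos²(π/115)) = sin(π/115) ≈ 0.0273148.
ω* = 2/(1+0.0273148) = 1.9468229
ρ(B_{ω*}) = ω*−1 = 0.9468229
For 3 digits: m = 3·ln10 / (−ln 0.9468229) = 6.90776/0.0546432 = 126.416; round up → m = 127.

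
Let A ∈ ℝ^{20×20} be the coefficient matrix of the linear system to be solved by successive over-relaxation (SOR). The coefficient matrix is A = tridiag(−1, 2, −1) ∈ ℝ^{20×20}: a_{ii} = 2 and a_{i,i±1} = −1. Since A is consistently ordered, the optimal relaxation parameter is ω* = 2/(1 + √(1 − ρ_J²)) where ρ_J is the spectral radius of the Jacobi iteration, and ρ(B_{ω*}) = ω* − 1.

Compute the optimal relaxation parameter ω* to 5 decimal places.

ω* = 1.74058

B_J for the 20×20 system has eigenvalues cos(kπ/21); ρ_J = cos(π/21) = 0.98883.
√(1−ρ_J²) simplifies to sin(π/21) = 0.149042.
Then 2/(1+√(1−ρ_J²)) = 2/(1+0.149042); ω* = 2/1.149042 = 1.74058.
ρ_SOR = ω* − 1 = 1.74058 − 1 = 0.74058.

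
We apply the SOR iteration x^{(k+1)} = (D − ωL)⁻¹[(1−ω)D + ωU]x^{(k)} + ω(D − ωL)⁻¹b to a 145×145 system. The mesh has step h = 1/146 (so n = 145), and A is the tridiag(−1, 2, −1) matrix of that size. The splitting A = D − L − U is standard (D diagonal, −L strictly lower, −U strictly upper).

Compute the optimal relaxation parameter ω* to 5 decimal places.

ω* = 1.95787

B_J for the 145×145 system has eigenvalues cos(kπ/146); ρ_J = cos(π/146) = 0.99977.
√(1−ρ_J²) = |sin(π/146)| = 0.021516
So ω* = 2/1.021516 = 1.95787 (Young).
[ρ_SOR] ω* − 1 = 0.95787.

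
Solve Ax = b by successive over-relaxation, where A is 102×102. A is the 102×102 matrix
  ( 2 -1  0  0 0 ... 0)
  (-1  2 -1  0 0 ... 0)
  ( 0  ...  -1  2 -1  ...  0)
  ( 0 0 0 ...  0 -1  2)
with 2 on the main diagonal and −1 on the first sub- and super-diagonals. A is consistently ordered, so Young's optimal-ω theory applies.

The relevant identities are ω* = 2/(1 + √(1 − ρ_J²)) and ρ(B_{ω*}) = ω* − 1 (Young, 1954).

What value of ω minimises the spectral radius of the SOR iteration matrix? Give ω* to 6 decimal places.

[ρ_J] n=102: ρ(B_J) = cos(π/(n+1)) = cos(π/103) = 0.999535.
√(1 − cos²(π/103)) = sin(π/103) ≈ 0.0304962.
ω* = 2/(1 + 0.0304962) = 2/1.0304962 = 1.940813.
ρ_SOR = ω* − 1 = 1.940813 − 1 = 0.940813.

ω* = 1.940813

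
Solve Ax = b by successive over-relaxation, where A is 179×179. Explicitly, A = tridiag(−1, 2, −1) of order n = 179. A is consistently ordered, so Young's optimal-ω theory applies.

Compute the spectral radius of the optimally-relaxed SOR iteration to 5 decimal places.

½·tridiag(1,0,1) at n=179: λ_k = cos(kπ/180); max |λ| at k=1 ⇒ ρ_J = cos(π/180) ≈ 0.99985.
√(1 − cos²(π/180)) = sin(π/180) ≈ 0.017452.
So ω* = 2/1.017452 = 1.96569 (Young).
ρ_SOR = ω* − 1 = 1.96569 − 1 = 0.96569.

ρ_SOR = 0.96569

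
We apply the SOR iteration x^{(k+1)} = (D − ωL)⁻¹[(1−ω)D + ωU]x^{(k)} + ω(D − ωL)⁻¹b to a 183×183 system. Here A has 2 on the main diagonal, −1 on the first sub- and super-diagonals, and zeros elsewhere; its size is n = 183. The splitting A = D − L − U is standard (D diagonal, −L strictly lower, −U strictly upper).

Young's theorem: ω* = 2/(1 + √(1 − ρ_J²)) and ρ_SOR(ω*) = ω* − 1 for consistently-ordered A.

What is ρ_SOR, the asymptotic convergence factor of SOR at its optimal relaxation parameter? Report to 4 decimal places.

B_J for the 183×183 system has eigenvalues cos(kπ/184); ρ_J = cos(π/184) = 0.9999.
√(1−ρ_J²) = |sin(π/184)| = 0.01707
[ω*] 2 ÷ (1 + 0.01707) = 2 ÷ 1.01707 = 1.9664.
ρ_SOR = ω* − 1 ≈ 0.9664.

ρ_SOR = 0.9664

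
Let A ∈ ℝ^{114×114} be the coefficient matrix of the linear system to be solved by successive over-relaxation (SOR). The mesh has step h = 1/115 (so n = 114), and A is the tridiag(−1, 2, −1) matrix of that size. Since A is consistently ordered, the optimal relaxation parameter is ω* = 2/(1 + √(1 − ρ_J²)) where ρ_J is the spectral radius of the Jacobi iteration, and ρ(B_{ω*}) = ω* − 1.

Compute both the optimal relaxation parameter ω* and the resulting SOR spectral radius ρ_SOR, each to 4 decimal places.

ω* = 1.9468, ρ_SOR = 0.9468

With n=114, ρ(Jacobi) = cos(π/115) = 0.9996.
√(1 − cos²(π/115)) = sin(π/115) ≈ 0.02731.
ω* = 2/(1+0.02731) = 1.9468
ρ_SOR = ω* − 1 ≈ 0.9468.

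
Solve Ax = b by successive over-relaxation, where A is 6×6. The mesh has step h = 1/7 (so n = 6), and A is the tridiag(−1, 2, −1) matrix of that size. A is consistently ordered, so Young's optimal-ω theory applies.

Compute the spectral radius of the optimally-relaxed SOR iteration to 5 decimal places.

ρ_SOR = 0.39481

ρ_J = max_k |cos(kπ/7)| = cos(π/7) = 0.90097
√(1 − cos²(π/7)) = sin(π/7) ≈ 0.433884.
ω* = 2/(1 + 0.433884) = 2/1.433884 = 1.39481.
[ρ_SOR] ω* − 1 = 0.39481.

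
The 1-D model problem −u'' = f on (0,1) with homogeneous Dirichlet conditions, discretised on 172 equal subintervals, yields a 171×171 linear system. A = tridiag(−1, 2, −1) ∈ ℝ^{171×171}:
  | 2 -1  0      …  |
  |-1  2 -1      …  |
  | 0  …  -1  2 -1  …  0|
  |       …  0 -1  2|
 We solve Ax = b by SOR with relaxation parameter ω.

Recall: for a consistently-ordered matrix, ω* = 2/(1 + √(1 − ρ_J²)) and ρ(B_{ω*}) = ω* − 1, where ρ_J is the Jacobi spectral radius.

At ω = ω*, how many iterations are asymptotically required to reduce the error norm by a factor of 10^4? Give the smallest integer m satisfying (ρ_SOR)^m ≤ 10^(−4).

ρ_J = max_k |cos(kπ/172)| = cos(π/172) = 0.9998332
√(1 − cos²(π/172)) = sin(π/172) ≈ 0.0182641.
ω* = 2/(1 + 0.0182641) = 2/1.0182641 = 1.9641270.
and ρ(B_{ω*}) = 1.9641270 − 1 = 0.9641270.
(0.9641270)^m ≤ 10^{−4}  ⇒  m·ln(0.9641270) ≤ −4·ln10  ⇒  m ≥ 252.115  ⇒  m = 253

m = 253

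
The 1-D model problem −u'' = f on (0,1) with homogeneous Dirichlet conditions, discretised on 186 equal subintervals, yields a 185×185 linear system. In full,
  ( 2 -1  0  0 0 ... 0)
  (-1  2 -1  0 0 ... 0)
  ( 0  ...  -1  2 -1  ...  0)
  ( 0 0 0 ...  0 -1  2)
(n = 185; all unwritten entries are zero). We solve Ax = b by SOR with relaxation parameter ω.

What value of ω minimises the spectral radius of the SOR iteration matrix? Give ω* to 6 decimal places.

ω* = 1.966782

½·tridiag(1,0,1) at n=185: λ_k = cos(kπ/186); max |λ| at k=1 ⇒ ρ_J = cos(π/186) ≈ 0.999857.
√(1−ρ_J²) = |sin(π/186)| = 0.0168895
[ω*] 2 ÷ (1 + 0.0168895) = 2 ÷ 1.0168895 = 1.966782.
[ρ_SOR] ω* − 1 = 0.966782.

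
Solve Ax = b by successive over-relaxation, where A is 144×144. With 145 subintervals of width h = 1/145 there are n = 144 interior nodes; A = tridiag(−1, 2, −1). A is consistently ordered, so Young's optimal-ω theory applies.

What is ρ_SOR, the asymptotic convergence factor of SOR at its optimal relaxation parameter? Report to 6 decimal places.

ρ_SOR = 0.957590

½·tridiag(1,0,1) at n=144: λ_k = cos(kπ/145); max |λ| at k=1 ⇒ ρ_J = cos(π/145) ≈ 0.999765.
1 − cos²(π/145) = sin²(π/145) ⇒ √(1−ρ_J²) = sin(π/145) = 0.0216645.
Then 2/(1+√(1−ρ_J²)) = 2/(1+0.0216645); ω* = 2/1.0216645 = 1.957590.
ρ_SOR = ω* − 1 = 1.957590 − 1 = 0.957590.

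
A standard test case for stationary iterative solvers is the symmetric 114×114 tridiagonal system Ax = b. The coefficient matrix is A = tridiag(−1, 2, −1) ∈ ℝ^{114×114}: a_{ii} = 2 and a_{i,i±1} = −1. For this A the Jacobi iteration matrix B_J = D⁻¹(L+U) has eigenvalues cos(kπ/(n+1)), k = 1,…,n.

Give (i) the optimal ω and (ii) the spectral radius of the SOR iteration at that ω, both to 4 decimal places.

ω* = 1.9468, ρ_SOR = 0.9468

½·tridiag(1,0,1) at n=114: λ_k = cos(kπ/115); max |λ| at k=1 ⇒ ρ_J = cos(π/115) ≈ 0.9996.
√(1−ρ_J²) simplifies to sin(π/115) = 0.02731.
Then 2/(1+√(1−ρ_J²)) = 2/(1+0.02731); ω* = 2/1.02731 = 1.9468.
Hence ρ(B_{ω*}) = 1.9468 − 1 = 0.9468.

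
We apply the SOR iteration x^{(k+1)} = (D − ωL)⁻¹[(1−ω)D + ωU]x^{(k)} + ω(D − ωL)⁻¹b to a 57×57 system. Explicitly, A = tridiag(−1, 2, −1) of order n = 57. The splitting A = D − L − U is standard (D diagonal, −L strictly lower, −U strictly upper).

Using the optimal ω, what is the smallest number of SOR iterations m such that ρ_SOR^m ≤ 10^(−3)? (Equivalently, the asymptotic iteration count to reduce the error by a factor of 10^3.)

m = 64

[ρ_J] n=57: ρ(B_J) = cos(π/(n+1)) = cos(π/58) = 0.9985334.
1 − cos²(π/58) = sin²(π/58) ⇒ √(1−ρ_J²) = sin(π/58) = 0.0541389.
Then 2/(1+√(1−ρ_J²)) = 2/(1+0.0541389); ω* = 2/1.0541389 = 1.8972832.
[ρ_SOR] ω* − 1 = 0.8972832.
m ≥ 3·ln10 / (−ln 0.8972832) = 63.734; smallest integer m = 64.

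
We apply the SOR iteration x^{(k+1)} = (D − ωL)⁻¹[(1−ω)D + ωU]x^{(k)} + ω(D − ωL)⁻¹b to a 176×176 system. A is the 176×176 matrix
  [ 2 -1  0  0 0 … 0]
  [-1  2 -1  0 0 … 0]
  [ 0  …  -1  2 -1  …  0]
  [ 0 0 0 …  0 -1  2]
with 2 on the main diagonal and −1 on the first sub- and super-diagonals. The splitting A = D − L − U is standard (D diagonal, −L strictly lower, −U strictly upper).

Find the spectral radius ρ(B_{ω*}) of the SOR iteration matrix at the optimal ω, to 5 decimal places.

½·tridiag(1,0,1) at n=176: λ_k = cos(kπ/177); max |λ| at k=1 ⇒ ρ_J = cos(π/177) ≈ 0.99984.
root = sin(π/177) = 0.017748  (since 1−cos² = sin²).
ω* = 2/(1+0.017748) = 1.96512
ρ_SOR = ω* − 1 ≈ 0.96512.

ρ_SOR = 0.96512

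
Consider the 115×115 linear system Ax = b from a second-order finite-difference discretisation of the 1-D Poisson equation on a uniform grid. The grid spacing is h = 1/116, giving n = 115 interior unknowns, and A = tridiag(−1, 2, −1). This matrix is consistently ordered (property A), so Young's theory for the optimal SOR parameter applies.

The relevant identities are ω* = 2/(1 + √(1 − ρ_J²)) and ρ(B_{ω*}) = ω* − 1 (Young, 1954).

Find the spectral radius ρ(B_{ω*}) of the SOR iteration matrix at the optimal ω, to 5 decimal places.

ρ_SOR = 0.94727

ρ_J = max_k |cos(kπ/116)| = cos(π/116) = 0.99963
root = sin(π/116) = 0.027079  (since 1−cos² = sin²).
ω* = 2/(1+0.027079) = 1.94727
ρ_SOR = ω* − 1 ≈ 0.94727.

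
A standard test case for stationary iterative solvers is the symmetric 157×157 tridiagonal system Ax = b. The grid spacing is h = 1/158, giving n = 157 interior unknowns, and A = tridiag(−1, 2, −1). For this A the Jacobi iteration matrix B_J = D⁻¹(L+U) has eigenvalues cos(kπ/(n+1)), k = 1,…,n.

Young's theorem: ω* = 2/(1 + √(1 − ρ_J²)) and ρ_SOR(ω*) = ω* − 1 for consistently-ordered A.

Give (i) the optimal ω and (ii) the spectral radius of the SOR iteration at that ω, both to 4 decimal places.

spectrum of D⁻¹(L+U) = {cos(kπ/158) : 1≤k≤157}; ρ_J = cos(π/158) = 0.9998.
1 − cos²(π/158) = sin²(π/158) ⇒ √(1−ρ_J²) = sin(π/158) = 0.01988.
ω* = 2/(1+0.01988) = 1.9610
At ω = 1.9610 every |λ(B_ω)| = ω−1, so ρ_SOR = 0.9610.

ω* = 1.9610, ρ_SOR = 0.9610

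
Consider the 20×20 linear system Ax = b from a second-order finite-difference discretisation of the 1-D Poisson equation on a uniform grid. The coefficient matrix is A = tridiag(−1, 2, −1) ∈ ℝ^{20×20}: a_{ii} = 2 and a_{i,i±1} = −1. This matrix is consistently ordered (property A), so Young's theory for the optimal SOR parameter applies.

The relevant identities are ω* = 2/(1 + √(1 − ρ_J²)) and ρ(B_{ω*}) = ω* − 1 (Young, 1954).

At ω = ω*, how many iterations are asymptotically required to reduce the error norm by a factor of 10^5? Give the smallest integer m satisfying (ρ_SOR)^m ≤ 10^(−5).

With n=20, ρ(Jacobi) = cos(π/21) = 0.9888308.
root = sin(π/21) = 0.1490423  (since 1−cos² = sin²).
Then 2/(1+√(1−ρ_J²)) = 2/(1+0.1490423); ω* = 2/1.1490423 = 1.7405800.
At ω = 1.7405800 every |λ(B_ω)| = ω−1, so ρ_SOR = 0.7405800.
5·ln10 = 11.5129; −ln(0.7405800) = 0.300322; m = ⌈11.5129/0.300322⌉ = ⌈38.335⌉ = 39.

m = 39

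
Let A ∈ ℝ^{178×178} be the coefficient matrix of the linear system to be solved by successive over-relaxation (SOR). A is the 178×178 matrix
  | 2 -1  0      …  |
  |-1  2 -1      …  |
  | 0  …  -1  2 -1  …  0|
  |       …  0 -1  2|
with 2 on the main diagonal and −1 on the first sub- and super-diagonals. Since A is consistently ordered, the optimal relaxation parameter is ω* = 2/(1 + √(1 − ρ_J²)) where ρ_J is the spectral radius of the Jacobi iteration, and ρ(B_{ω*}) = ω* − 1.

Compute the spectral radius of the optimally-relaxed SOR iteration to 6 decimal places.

ρ_SOR = 0.965506

spectrum of D⁻¹(L+U) = {cos(kπ/179) : 1≤k≤178}; ρ_J = cos(π/179) = 0.999846.
root = sin(π/179) = 0.0175499  (since 1−cos² = sin²).
ω* = 2/(1+0.0175499) = 1.965506
ρ_SOR = ω* − 1 = 1.965506 − 1 = 0.965506.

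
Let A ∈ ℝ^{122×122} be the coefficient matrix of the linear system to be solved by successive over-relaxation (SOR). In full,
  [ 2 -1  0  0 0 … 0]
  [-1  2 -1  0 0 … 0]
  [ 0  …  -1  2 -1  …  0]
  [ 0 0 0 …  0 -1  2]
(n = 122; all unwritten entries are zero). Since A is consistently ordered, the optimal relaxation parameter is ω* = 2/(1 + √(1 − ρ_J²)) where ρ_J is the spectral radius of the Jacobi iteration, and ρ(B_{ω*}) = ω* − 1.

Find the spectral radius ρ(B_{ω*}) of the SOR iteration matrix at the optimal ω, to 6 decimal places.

spectrum of D⁻¹(L+U) = {cos(kπ/123) : 1≤k≤122}; ρ_J = cos(π/123) = 0.999674.
√(1 − cos²(π/123)) = sin(π/123) ≈ 0.0255386.
Young: ω* = 2/(1+√(1−ρ_J²)) = 2/(1+0.0255386) = 2/1.0255386 = 1.950195.
ρ(B_{ω*}) = ω*−1 = 0.950195

ρ_SOR = 0.950195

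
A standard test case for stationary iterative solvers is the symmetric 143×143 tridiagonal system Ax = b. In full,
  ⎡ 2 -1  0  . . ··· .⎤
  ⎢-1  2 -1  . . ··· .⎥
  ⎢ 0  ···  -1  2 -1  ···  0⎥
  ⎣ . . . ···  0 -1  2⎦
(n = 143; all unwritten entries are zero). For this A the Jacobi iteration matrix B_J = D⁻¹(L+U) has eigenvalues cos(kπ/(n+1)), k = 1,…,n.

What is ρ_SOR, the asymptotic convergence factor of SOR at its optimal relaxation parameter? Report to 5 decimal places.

ρ_SOR = 0.95730

n=143: λ(B_J) = 1 − λ(A)/2 = cos(kπ/144); k=1 gives ρ_J = 0.99976.
root = sin(π/144) = 0.021815  (since 1−cos² = sin²).
ω* = 2 / (1 + 0.021815) = 2 / 1.021815 ≈ 1.95730.
[ρ_SOR] ω* − 1 = 0.95730.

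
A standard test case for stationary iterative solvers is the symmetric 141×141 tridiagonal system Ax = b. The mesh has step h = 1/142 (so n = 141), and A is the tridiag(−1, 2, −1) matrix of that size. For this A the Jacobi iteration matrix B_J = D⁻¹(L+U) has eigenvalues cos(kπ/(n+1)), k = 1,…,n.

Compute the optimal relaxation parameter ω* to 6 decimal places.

ω* = 1.956713

n=141: λ(B_J) = 1 − λ(A)/2 = cos(kπ/142); k=1 gives ρ_J = 0.999755.
√(1 − cos²(π/142)) = sin(π/142) ≈ 0.0221221.
ω* = 2/(1 + 0.0221221) = 2/1.0221221 = 1.956713.
At ω = 1.956713 every |λ(B_ω)| = ω−1, so ρ_SOR = 0.956713.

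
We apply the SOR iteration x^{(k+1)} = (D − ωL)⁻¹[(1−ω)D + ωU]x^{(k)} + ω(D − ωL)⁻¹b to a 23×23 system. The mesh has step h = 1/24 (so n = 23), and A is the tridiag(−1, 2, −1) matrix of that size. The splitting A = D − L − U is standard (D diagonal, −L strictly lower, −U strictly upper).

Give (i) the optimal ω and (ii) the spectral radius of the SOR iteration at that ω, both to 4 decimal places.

[ρ_J] n=23: ρ(B_J) = cos(π/(n+1)) = cos(π/24) = 0.9914.
root = sin(π/24) = 0.13053  (since 1−cos² = sin²).
ω* = 2 / (1 + 0.13053) = 2 / 1.13053 ≈ 1.7691.
Hence ρ(B_{ω*}) = 1.7691 − 1 = 0.7691.

ω* = 1.7691, ρ_SOR = 0.7691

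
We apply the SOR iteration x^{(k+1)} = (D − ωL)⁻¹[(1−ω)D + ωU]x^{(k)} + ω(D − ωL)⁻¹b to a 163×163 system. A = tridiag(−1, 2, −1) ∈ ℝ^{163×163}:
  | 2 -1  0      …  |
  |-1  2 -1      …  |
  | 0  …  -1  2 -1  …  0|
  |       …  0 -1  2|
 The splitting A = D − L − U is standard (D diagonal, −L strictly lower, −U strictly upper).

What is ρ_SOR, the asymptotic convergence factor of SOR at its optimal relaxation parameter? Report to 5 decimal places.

ρ_J = max_k |cos(kπ/164)| = cos(π/164) = 0.99982
√(1−ρ_J²) simplifies to sin(π/164) = 0.019155.
ω* = 2/(1 + 0.019155) = 2/1.019155 = 1.96241.
and ρ(B_{ω*}) = 1.96241 − 1 = 0.96241.

ρ_SOR = 0.96241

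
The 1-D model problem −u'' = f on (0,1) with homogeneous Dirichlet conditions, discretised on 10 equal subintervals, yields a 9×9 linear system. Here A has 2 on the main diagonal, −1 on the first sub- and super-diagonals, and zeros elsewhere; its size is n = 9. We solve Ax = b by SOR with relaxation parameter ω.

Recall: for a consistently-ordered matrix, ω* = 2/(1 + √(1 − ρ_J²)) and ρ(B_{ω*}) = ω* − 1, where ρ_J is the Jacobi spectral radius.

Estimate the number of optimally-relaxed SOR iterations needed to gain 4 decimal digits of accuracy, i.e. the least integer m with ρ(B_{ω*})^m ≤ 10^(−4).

With n=9, ρ(Jacobi) = cos(π/10) = 0.9510565.
√(1 − cos²(π/10)) = sin(π/10) ≈ 0.3090170.
Then 2/(1+√(1−ρ_J²)) = 2/(1+0.3090170); ω* = 2/1.3090170 = 1.5278640.
At ω = 1.5278640 every |λ(B_ω)| = ω−1, so ρ_SOR = 0.5278640.
Need (0.5278640)^m ≤ 10^(−4): m ≥ 4·ln10/|ln 0.5278640| = 9.21034/0.638917 = 14.416 ⇒ m = 15.

m = 15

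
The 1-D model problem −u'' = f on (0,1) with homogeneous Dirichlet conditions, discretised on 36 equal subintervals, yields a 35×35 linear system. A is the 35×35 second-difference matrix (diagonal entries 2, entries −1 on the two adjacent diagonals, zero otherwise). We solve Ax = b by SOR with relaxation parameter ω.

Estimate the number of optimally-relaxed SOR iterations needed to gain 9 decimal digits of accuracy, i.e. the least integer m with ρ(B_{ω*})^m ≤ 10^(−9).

n=35: λ(B_J) = 1 − λ(A)/2 = cos(kπ/36); k=1 gives ρ_J = 0.9961947.
root = sin(π/36) = 0.0871557  (since 1−cos² = sin²).
ω* = 2/(1 + 0.0871557) = 2/1.0871557 = 1.8396629.
Hence ρ(B_{ω*}) = 1.8396629 − 1 = 0.8396629.
For 9 digits: m = 9·ln10 / (−ln 0.8396629) = 20.7233/0.174755 = 118.585; round up → m = 119.

m = 119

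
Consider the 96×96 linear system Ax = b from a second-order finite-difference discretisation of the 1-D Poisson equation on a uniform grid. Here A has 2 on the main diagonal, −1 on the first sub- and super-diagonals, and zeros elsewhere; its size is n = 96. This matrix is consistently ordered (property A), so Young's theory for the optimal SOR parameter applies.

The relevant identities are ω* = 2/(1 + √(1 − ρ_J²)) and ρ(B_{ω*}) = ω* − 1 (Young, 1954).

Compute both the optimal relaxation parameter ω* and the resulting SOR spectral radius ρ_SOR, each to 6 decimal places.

ω* = 1.937268, ρ_SOR = 0.937268

B_J for the 96×96 system has eigenvalues cos(kπ/97); ρ_J = cos(π/97) = 0.999476.
√(1 − cos²(π/97)) = sin(π/97) ≈ 0.0323819.
ω* = 2/(1+0.0323819) = 1.937268
ρ(B_{ω*}) = ω*−1 = 0.937268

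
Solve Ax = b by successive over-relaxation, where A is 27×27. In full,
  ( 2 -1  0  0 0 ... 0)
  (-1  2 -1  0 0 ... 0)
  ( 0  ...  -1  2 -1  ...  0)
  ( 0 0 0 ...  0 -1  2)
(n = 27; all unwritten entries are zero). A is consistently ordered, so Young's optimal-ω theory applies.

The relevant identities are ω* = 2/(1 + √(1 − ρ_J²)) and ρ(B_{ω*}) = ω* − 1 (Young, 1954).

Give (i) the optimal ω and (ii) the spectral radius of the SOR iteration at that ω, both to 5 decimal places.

ω* = 1.79862, ρ_SOR = 0.79862

ρ_J = max_k |cos(kπ/28)| = cos(π/28) = 0.99371
1 − cos²(π/28) = sin²(π/28) ⇒ √(1−ρ_J²) = sin(π/28) = 0.111964.
ω* = 2/(1 + 0.111964) = 2/1.111964 = 1.79862.
[ρ_SOR] ω* − 1 = 0.79862.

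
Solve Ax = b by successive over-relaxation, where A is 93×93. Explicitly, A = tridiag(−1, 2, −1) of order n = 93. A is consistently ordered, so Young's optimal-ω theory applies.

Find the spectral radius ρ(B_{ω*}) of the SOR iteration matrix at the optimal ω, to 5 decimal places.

ρ_J = max_k |cos(kπ/94)| = cos(π/94) = 0.99944
√(1−ρ_J²) = |sin(π/94)| = 0.033415
Then 2/(1+√(1−ρ_J²)) = 2/(1+0.033415); ω* = 2/1.033415 = 1.93533.
[ρ_SOR] ω* − 1 = 0.93533.

ρ_SOR = 0.93533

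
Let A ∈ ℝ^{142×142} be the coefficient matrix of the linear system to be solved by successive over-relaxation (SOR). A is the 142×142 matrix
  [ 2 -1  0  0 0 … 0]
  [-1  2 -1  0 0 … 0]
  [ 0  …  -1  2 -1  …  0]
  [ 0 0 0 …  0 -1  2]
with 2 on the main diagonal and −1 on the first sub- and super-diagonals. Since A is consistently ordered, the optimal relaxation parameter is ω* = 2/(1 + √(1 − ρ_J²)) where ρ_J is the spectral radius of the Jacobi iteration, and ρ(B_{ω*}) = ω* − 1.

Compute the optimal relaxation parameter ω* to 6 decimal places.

ω* = 1.957010

B_J for the 142×142 system has eigenvalues cos(kπ/143); ρ_J = cos(π/143) = 0.999759.
√(1−ρ_J²) simplifies to sin(π/143) = 0.0219674.
ω* = 2/(1+0.0219674) = 1.957010
[ρ_SOR] ω* − 1 = 0.957010.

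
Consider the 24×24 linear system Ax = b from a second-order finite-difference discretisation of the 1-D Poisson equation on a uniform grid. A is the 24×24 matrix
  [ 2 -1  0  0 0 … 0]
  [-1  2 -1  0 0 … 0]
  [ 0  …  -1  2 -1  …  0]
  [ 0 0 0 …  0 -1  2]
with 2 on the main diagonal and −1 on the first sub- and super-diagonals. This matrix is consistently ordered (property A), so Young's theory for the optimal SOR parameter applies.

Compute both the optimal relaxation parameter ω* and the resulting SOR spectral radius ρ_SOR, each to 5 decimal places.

spectrum of D⁻¹(L+U) = {cos(kπ/25) : 1≤k≤24}; ρ_J = cos(π/25) = 0.99211.
√(1−ρ_J²) = |sin(π/25)| = 0.125333
Young: ω* = 2/(1+√(1−ρ_J²)) = 2/(1+0.125333) = 2/1.125333 = 1.77725.
[ρ_SOR] ω* − 1 = 0.77725.

ω* = 1.77725, ρ_SOR = 0.77725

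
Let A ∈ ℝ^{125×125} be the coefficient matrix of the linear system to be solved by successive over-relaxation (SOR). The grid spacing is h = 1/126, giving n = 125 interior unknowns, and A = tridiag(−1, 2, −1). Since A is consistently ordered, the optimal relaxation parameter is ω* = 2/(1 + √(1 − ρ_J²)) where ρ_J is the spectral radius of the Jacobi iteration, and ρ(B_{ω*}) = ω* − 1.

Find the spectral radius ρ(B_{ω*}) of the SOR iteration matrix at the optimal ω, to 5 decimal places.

spectrum of D⁻¹(L+U) = {cos(kπ/126) : 1≤k≤125}; ρ_J = cos(π/126) = 0.99969.
1 − cos²(π/126) = sin²(π/126) ⇒ √(1−ρ_J²) = sin(π/126) = 0.024931.
Then 2/(1+√(1−ρ_J²)) = 2/(1+0.024931); ω* = 2/1.024931 = 1.95135.
At ω = 1.95135 every |λ(B_ω)| = ω−1, so ρ_SOR = 0.95135.

ρ_SOR = 0.95135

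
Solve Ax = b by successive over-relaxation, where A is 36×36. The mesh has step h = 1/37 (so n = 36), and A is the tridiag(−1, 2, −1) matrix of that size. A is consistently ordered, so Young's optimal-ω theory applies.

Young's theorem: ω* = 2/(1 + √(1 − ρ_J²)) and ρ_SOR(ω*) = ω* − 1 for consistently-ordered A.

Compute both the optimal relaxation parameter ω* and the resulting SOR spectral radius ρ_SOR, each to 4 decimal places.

[ρ_J] n=36: ρ(B_J) = cos(π/(n+1)) = cos(π/37) = 0.9964.
√(1−ρ_J²) simplifies to sin(π/37) = 0.08481.
ω* = 2/(1 + 0.08481) = 2/1.08481 = 1.8436.
ρ_SOR = ω* − 1 = 1.8436 − 1 = 0.8436.

ω* = 1.8436, ρ_SOR = 0.8436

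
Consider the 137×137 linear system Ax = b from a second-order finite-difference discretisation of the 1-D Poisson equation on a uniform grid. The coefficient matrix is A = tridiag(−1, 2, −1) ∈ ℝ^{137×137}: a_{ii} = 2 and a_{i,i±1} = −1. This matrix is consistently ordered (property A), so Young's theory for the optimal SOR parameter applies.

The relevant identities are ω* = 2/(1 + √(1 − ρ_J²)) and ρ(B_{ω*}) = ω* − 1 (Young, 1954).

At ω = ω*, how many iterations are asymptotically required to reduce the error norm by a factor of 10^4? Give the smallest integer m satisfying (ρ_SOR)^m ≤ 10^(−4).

m = 203

spectrum of D⁻¹(L+U) = {cos(kπ/138) : 1≤k≤137}; ρ_J = cos(π/138) = 0.9997409.
√(1−ρ_J²) simplifies to sin(π/138) = 0.0227632.
Then 2/(1+√(1−ρ_J²)) = 2/(1+0.0227632); ω* = 2/1.0227632 = 1.9554869.
Hence ρ(B_{ω*}) = 1.9554869 − 1 = 0.9554869.
For 4 digits: m = 4·ln10 / (−ln 0.9554869) = 9.21034/0.0455342 = 202.273; round up → m = 203.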